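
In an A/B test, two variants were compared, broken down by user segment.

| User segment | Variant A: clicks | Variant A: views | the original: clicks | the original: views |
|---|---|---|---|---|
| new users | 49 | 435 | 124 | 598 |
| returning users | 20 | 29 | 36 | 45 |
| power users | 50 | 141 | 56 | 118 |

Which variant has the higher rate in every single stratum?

New users: Variant A 49/435 = 11.3%, the original 124/598 = 20.7% → the original
Returning users: Variant A 20/29 = 69.0%, the original 36/45 = 80.0% → the original
Power users: Variant A 50/141 = 35.5%, the original 56/118 = 47.5% → the original
The original has the higher rate in all 3 groups.

the original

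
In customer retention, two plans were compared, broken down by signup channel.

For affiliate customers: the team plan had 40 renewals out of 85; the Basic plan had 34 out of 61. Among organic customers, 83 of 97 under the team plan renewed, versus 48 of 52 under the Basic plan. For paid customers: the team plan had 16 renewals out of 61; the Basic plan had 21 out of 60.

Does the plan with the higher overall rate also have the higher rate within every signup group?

Affiliate: the team plan 40/85 = 47.1%, the Basic plan 34/61 = 55.7% → the Basic plan
Organic: the team plan 83/97 = 85.6%, the Basic plan 48/52 = 92.3% → the Basic plan
Paid: the team plan 16/61 = 26.2%, the Basic plan 21/60 = 35.0% → the Basic plan
Overall: the team plan 139/243 = 57.2%, the Basic plan 103/173 = 59.5% → the Basic plan
The Basic plan wins overall and in every signup group — no reversal.

Yes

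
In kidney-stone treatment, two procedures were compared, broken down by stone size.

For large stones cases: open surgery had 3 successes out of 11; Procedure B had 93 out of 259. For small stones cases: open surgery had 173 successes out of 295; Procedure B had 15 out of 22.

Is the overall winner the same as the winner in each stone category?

No

Large stones: open surgery 3/11 = 27.3%, Procedure B 93/259 = 35.9% → Procedure B
Small stones: open surgery 173/295 = 58.6%, Procedure B 15/22 = 68.2% → Procedure B
Overall: open surgery 176/306 = 57.5%, Procedure B 108/281 = 38.4% → open surgery
Procedure B wins each stone group but open surgery wins overall — the comparison reverses. Procedure B's cases skew toward large stones, which has a lower base rate.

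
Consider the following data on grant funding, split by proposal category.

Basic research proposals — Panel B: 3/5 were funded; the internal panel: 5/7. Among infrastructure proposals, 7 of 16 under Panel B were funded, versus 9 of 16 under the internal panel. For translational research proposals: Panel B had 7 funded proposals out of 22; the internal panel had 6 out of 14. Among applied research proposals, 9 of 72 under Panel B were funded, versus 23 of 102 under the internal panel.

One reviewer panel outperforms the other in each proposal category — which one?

the internal panel

Basic research: Panel B 3/5 = 60.0%, the internal panel 5/7 = 71.4% → the internal panel
Infrastructure: Panel B 7/16 = 43.8%, the internal panel 9/16 = 56.2% → the internal panel
Translational research: Panel B 7/22 = 31.8%, the internal panel 6/14 = 42.9% → the internal panel
Applied research: Panel B 9/72 = 12.5%, the internal panel 23/102 = 22.5% → the internal panel
The internal panel has the higher rate in all 4 groups.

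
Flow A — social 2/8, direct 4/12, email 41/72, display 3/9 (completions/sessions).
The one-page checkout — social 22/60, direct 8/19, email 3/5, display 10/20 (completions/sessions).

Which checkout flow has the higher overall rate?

Social: Flow A 2/8 = 25.0%, the one-page checkout 22/60 = 36.7% → the one-page checkout
Direct: Flow A 4/12 = 33.3%, the one-page checkout 8/19 = 42.1% → the one-page checkout
Email: Flow A 41/72 = 56.9%, the one-page checkout 3/5 = 60.0% → the one-page checkout
Display: Flow A 3/9 = 33.3%, the one-page checkout 10/20 = 50.0% → the one-page checkout
Overall: Flow A 50/101 = 49.5%, the one-page checkout 43/104 = 41.3% → Flow A
(The one-page checkout wins every traffic group but Flow A wins overall — the one-page checkout's sessions skew toward the low-rate social group.)

Flow A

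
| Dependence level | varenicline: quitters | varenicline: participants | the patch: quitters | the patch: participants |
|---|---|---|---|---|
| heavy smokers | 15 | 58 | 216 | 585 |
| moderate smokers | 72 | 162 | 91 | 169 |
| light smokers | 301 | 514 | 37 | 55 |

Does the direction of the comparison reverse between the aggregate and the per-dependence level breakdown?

Yes

Heavy smokers: varenicline 15/58 = 25.9%, the patch 216/585 = 36.9% → the patch
Moderate smokers: varenicline 72/162 = 44.4%, the patch 91/169 = 53.8% → the patch
Light smokers: varenicline 301/514 = 58.6%, the patch 37/55 = 67.3% → the patch
Overall: varenicline 388/734 = 52.9%, the patch 344/809 = 42.5% → varenicline
The patch wins each dependence group but varenicline wins overall — the comparison reverses. The patch's participants skew toward heavy smokers, which has a lower base rate.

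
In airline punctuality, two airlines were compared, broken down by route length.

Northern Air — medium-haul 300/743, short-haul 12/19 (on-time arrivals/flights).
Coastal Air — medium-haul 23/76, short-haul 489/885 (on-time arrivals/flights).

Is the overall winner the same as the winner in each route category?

No

Medium-haul: Northern Air 300/743 = 40.4%, Coastal Air 23/76 = 30.3% → Northern Air
Short-haul: Northern Air 12/19 = 63.2%, Coastal Air 489/885 = 55.3% → Northern Air
Overall: Northern Air 312/762 = 40.9%, Coastal Air 512/961 = 53.3% → Coastal Air
Northern Air wins each route group but Coastal Air wins overall — the comparison reverses. Northern Air's flights skew toward medium-haul, which has a lower base rate.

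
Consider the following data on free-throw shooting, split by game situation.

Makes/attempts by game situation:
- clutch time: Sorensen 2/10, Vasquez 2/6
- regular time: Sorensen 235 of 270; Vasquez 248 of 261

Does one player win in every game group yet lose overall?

Clutch time: Sorensen 2/10 = 20.0%, Vasquez 2/6 = 33.3% → Vasquez
Regular time: Sorensen 235/270 = 87.0%, Vasquez 248/261 = 95.0% → Vasquez
Overall: Sorensen 237/280 = 84.6%, Vasquez 250/267 = 93.6% → Vasquez
Vasquez wins overall and in every game group — no reversal.

No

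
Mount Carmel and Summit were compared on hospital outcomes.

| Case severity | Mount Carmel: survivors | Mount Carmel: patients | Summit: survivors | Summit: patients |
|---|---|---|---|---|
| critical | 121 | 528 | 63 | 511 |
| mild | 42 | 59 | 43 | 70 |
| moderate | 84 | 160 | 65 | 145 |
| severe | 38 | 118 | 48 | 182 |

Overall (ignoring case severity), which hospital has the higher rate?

Mount Carmel

Critical: Mount Carmel 121/528 = 22.9%, Summit 63/511 = 12.3% → Mount Carmel
Mild: Mount Carmel 42/59 = 71.2%, Summit 43/70 = 61.4% → Mount Carmel
Moderate: Mount Carmel 84/160 = 52.5%, Summit 65/145 = 44.8% → Mount Carmel
Severe: Mount Carmel 38/118 = 32.2%, Summit 48/182 = 26.4% → Mount Carmel
Overall: Mount Carmel 285/865 = 32.9%, Summit 219/908 = 24.1% → Mount Carmel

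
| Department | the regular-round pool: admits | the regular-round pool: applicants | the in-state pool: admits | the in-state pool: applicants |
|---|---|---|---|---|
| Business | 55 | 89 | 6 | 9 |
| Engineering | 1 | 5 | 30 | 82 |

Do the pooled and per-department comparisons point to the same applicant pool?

Business: the regular-round pool 55/89 = 61.8%, the in-state pool 6/9 = 66.7% → the in-state pool
Engineering: the regular-round pool 1/5 = 20.0%, the in-state pool 30/82 = 36.6% → the in-state pool
Overall: the regular-round pool 56/94 = 59.6%, the in-state pool 36/91 = 39.6% → the regular-round pool
The in-state pool wins each department group but the regular-round pool wins overall — the comparison reverses. The in-state pool's applicants skew toward Engineering, which has a lower base rate.

No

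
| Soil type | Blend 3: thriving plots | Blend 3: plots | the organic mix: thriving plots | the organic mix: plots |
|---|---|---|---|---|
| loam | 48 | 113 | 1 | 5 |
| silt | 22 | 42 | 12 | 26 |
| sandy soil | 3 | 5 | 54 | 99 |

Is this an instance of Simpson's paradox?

Yes

Loam: Blend 3 48/113 = 42.5%, the organic mix 1/5 = 20.0% → Blend 3
Silt: Blend 3 22/42 = 52.4%, the organic mix 12/26 = 46.2% → Blend 3
Sandy soil: Blend 3 3/5 = 60.0%, the organic mix 54/99 = 54.5% → Blend 3
Overall: Blend 3 73/160 = 45.6%, the organic mix 67/130 = 51.5% → the organic mix
Blend 3 wins each soil group but the organic mix wins overall — the comparison reverses. Blend 3's plots skew toward loam, which has a lower base rate.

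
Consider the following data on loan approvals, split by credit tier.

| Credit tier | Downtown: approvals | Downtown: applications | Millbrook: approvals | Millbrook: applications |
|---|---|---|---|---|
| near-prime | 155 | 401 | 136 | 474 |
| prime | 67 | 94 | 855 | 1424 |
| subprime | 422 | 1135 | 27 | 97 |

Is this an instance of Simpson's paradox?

Near-prime: Downtown 155/401 = 38.7%, Millbrook 136/474 = 28.7% → Downtown
Prime: Downtown 67/94 = 71.3%, Millbrook 855/1424 = 60.0% → Downtown
Subprime: Downtown 422/1135 = 37.2%, Millbrook 27/97 = 27.8% → Downtown
Overall: Downtown 644/1630 = 39.5%, Millbrook 1018/1995 = 51.0% → Millbrook
Downtown wins each credit group but Millbrook wins overall — the comparison reverses. Downtown's applications skew toward subprime, which has a lower base rate.

Yes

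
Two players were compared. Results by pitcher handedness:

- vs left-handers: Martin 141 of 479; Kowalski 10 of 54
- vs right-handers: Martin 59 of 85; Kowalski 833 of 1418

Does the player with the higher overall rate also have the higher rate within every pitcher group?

Vs left-handers: Martin 141/479 = 29.4%, Kowalski 10/54 = 18.5% → Martin
Vs right-handers: Martin 59/85 = 69.4%, Kowalski 833/1418 = 58.7% → Martin
Overall: Martin 200/564 = 35.5%, Kowalski 843/1472 = 57.3% → Kowalski
Martin wins each pitcher group but Kowalski wins overall — the comparison reverses. Martin's at-bats skew toward vs left-handers, which has a lower base rate.

No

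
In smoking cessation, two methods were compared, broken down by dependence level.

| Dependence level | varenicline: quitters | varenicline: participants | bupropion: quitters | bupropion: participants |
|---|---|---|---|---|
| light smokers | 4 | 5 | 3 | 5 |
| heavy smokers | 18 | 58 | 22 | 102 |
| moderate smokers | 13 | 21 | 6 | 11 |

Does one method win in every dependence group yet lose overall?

Light smokers: varenicline 4/5 = 80.0%, bupropion 3/5 = 60.0% → varenicline
Heavy smokers: varenicline 18/58 = 31.0%, bupropion 22/102 = 21.6% → varenicline
Moderate smokers: varenicline 13/21 = 61.9%, bupropion 6/11 = 54.5% → varenicline
Overall: varenicline 35/84 = 41.7%, bupropion 31/118 = 26.3% → varenicline
Varenicline wins overall and in every dependence group — no reversal.

No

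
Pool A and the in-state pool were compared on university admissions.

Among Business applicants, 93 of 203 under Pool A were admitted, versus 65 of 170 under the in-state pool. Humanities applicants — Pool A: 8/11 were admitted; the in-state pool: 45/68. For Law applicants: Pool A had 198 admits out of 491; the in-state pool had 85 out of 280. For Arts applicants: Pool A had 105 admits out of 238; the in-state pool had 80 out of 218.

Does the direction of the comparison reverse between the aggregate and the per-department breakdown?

Business: Pool A 93/203 = 45.8%, the in-state pool 65/170 = 38.2% → Pool A
Humanities: Pool A 8/11 = 72.7%, the in-state pool 45/68 = 66.2% → Pool A
Law: Pool A 198/491 = 40.3%, the in-state pool 85/280 = 30.4% → Pool A
Arts: Pool A 105/238 = 44.1%, the in-state pool 80/218 = 36.7% → Pool A
Overall: Pool A 404/943 = 42.8%, the in-state pool 275/736 = 37.4% → Pool A
Pool A wins overall and in every department group — no reversal.

No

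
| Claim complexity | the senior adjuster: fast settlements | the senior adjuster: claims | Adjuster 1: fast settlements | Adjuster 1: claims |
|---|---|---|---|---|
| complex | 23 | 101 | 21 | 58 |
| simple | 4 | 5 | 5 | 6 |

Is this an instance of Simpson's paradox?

No

Complex: the senior adjuster 23/101 = 22.8%, Adjuster 1 21/58 = 36.2% → Adjuster 1
Simple: the senior adjuster 4/5 = 80.0%, Adjuster 1 5/6 = 83.3% → Adjuster 1
Overall: the senior adjuster 27/106 = 25.5%, Adjuster 1 26/64 = 40.6% → Adjuster 1
Adjuster 1 wins overall and in every claim group — no reversal.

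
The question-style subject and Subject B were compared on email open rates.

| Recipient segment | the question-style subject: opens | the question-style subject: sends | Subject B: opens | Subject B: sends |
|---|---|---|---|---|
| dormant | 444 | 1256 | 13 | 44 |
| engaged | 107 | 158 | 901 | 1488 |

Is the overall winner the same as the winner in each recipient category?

No

Dormant: the question-style subject 444/1256 = 35.4%, Subject B 13/44 = 29.5% → the question-style subject
Engaged: the question-style subject 107/158 = 67.7%, Subject B 901/1488 = 60.6% → the question-style subject
Overall: the question-style subject 551/1414 = 39.0%, Subject B 914/1532 = 59.7% → Subject B
The question-style subject wins each recipient group but Subject B wins overall — the comparison reverses. The question-style subject's sends skew toward dormant, which has a lower base rate.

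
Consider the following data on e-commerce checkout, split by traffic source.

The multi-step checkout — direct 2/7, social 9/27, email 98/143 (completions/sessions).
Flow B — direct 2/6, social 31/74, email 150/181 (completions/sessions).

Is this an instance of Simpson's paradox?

No

Direct: the multi-step checkout 2/7 = 28.6%, Flow B 2/6 = 33.3% → Flow B
Social: the multi-step checkout 9/27 = 33.3%, Flow B 31/74 = 41.9% → Flow B
Email: the multi-step checkout 98/143 = 68.5%, Flow B 150/181 = 82.9% → Flow B
Overall: the multi-step checkout 109/177 = 61.6%, Flow B 183/261 = 70.1% → Flow B
Flow B wins overall and in every traffic group — no reversal.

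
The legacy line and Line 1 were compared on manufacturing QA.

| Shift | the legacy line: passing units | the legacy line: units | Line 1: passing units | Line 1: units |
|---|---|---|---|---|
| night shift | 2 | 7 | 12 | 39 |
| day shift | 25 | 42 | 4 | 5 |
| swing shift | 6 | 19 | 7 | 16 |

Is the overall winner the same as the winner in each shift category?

No

Night shift: the legacy line 2/7 = 28.6%, Line 1 12/39 = 30.8% → Line 1
Day shift: the legacy line 25/42 = 59.5%, Line 1 4/5 = 80.0% → Line 1
Swing shift: the legacy line 6/19 = 31.6%, Line 1 7/16 = 43.8% → Line 1
Overall: the legacy line 33/68 = 48.5%, Line 1 23/60 = 38.3% → the legacy line
Line 1 wins each shift group but the legacy line wins overall — the comparison reverses. Line 1's units skew toward night shift, which has a lower base rate.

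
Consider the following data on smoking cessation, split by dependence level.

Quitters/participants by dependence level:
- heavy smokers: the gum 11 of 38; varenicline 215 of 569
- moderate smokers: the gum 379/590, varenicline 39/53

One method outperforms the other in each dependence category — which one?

varenicline

Heavy smokers: the gum 11/38 = 28.9%, varenicline 215/569 = 37.8% → varenicline
Moderate smokers: the gum 379/590 = 64.2%, varenicline 39/53 = 73.6% → varenicline
Varenicline has the higher rate in both groups.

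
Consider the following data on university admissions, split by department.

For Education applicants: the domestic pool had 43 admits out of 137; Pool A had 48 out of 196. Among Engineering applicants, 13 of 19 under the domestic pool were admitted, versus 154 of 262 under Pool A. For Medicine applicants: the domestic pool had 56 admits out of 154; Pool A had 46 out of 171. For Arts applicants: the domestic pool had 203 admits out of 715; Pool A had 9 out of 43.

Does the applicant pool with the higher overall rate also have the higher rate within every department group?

Education: the domestic pool 43/137 = 31.4%, Pool A 48/196 = 24.5% → the domestic pool
Engineering: the domestic pool 13/19 = 68.4%, Pool A 154/262 = 58.8% → the domestic pool
Medicine: the domestic pool 56/154 = 36.4%, Pool A 46/171 = 26.9% → the domestic pool
Arts: the domestic pool 203/715 = 28.4%, Pool A 9/43 = 20.9% → the domestic pool
Overall: the domestic pool 315/1025 = 30.7%, Pool A 257/672 = 38.2% → Pool A
The domestic pool wins each department group but Pool A wins overall — the comparison reverses. The domestic pool's applicants skew toward Arts, which has a lower base rate.

No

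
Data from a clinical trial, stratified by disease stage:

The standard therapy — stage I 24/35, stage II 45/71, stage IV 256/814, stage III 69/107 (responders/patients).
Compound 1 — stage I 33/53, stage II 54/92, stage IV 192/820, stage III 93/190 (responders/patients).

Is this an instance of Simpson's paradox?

No

Stage I: the standard therapy 24/35 = 68.6%, Compound 1 33/53 = 62.3% → the standard therapy
Stage II: the standard therapy 45/71 = 63.4%, Compound 1 54/92 = 58.7% → the standard therapy
Stage IV: the standard therapy 256/814 = 31.4%, Compound 1 192/820 = 23.4% → the standard therapy
Stage III: the standard therapy 69/107 = 64.5%, Compound 1 93/190 = 48.9% → the standard therapy
Overall: the standard therapy 394/1027 = 38.4%, Compound 1 372/1155 = 32.2% → the standard therapy
The standard therapy wins overall and in every disease group — no reversal.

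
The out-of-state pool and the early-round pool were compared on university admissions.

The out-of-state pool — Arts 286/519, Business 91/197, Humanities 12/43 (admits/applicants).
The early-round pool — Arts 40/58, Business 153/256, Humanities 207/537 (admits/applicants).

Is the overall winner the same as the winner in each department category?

Arts: the out-of-state pool 286/519 = 55.1%, the early-round pool 40/58 = 69.0% → the early-round pool
Business: the out-of-state pool 91/197 = 46.2%, the early-round pool 153/256 = 59.8% → the early-round pool
Humanities: the out-of-state pool 12/43 = 27.9%, the early-round pool 207/537 = 38.5% → the early-round pool
Overall: the out-of-state pool 389/759 = 51.3%, the early-round pool 400/851 = 47.0% → the out-of-state pool
The early-round pool wins each department group but the out-of-state pool wins overall — the comparison reverses. The early-round pool's applicants skew toward Humanities, which has a lower base rate.

No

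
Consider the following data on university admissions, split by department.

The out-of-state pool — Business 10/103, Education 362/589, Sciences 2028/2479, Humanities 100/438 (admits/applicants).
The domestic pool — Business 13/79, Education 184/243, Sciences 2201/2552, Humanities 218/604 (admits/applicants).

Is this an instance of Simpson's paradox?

Business: the out-of-state pool 10/103 = 9.7%, the domestic pool 13/79 = 16.5% → the domestic pool
Education: the out-of-state pool 362/589 = 61.5%, the domestic pool 184/243 = 75.7% → the domestic pool
Sciences: the out-of-state pool 2028/2479 = 81.8%, the domestic pool 2201/2552 = 86.2% → the domestic pool
Humanities: the out-of-state pool 100/438 = 22.8%, the domestic pool 218/604 = 36.1% → the domestic pool
Overall: the out-of-state pool 2500/3609 = 69.3%, the domestic pool 2616/3478 = 75.2% → the domestic pool
The domestic pool wins overall and in every department group — no reversal.

No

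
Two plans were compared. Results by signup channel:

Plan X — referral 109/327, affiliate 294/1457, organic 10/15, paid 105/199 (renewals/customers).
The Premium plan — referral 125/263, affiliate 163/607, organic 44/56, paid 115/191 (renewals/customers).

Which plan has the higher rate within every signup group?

the Premium plan

Referral: Plan X 109/327 = 33.3%, the Premium plan 125/263 = 47.5% → the Premium plan
Affiliate: Plan X 294/1457 = 20.2%, the Premium plan 163/607 = 26.9% → the Premium plan
Organic: Plan X 10/15 = 66.7%, the Premium plan 44/56 = 78.6% → the Premium plan
Paid: Plan X 105/199 = 52.8%, the Premium plan 115/191 = 60.2% → the Premium plan
The Premium plan has the higher rate in all 4 groups.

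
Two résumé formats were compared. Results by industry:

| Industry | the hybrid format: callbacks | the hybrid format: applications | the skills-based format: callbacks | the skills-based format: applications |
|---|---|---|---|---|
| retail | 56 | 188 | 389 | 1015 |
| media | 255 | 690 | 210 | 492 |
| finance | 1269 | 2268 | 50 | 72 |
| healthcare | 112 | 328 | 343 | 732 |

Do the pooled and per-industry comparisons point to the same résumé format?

Retail: the hybrid format 56/188 = 29.8%, the skills-based format 389/1015 = 38.3% → the skills-based format
Media: the hybrid format 255/690 = 37.0%, the skills-based format 210/492 = 42.7% → the skills-based format
Finance: the hybrid format 1269/2268 = 56.0%, the skills-based format 50/72 = 69.4% → the skills-based format
Healthcare: the hybrid format 112/328 = 34.1%, the skills-based format 343/732 = 46.9% → the skills-based format
Overall: the hybrid format 1692/3474 = 48.7%, the skills-based format 992/2311 = 42.9% → the hybrid format
The skills-based format wins each industry group but the hybrid format wins overall — the comparison reverses. The skills-based format's applications skew toward retail, which has a lower base rate.

No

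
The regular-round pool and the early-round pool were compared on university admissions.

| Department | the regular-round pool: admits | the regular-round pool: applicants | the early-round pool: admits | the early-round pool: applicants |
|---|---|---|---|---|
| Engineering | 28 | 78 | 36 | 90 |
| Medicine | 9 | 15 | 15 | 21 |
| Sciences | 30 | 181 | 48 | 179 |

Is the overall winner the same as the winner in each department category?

Engineering: the regular-round pool 28/78 = 35.9%, the early-round pool 36/90 = 40.0% → the early-round pool
Medicine: the regular-round pool 9/15 = 60.0%, the early-round pool 15/21 = 71.4% → the early-round pool
Sciences: the regular-round pool 30/181 = 16.6%, the early-round pool 48/179 = 26.8% → the early-round pool
Overall: the regular-round pool 67/274 = 24.5%, the early-round pool 99/290 = 34.1% → the early-round pool
The early-round pool wins overall and in every department group — no reversal.

Yes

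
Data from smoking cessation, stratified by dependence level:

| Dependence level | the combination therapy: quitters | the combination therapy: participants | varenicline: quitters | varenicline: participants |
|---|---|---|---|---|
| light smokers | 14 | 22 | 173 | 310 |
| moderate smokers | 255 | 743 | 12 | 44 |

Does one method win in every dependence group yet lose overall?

Yes

Light smokers: the combination therapy 14/22 = 63.6%, varenicline 173/310 = 55.8% → the combination therapy
Moderate smokers: the combination therapy 255/743 = 34.3%, varenicline 12/44 = 27.3% → the combination therapy
Overall: the combination therapy 269/765 = 35.2%, varenicline 185/354 = 52.3% → varenicline
The combination therapy wins each dependence group but varenicline wins overall — the comparison reverses. The combination therapy's participants skew toward moderate smokers, which has a lower base rate.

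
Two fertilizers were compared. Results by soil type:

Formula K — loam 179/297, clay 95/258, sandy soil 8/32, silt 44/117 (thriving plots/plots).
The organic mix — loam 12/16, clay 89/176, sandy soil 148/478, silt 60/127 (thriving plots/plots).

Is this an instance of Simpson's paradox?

Loam: Formula K 179/297 = 60.3%, the organic mix 12/16 = 75.0% → the organic mix
Clay: Formula K 95/258 = 36.8%, the organic mix 89/176 = 50.6% → the organic mix
Sandy soil: Formula K 8/32 = 25.0%, the organic mix 148/478 = 31.0% → the organic mix
Silt: Formula K 44/117 = 37.6%, the organic mix 60/127 = 47.2% → the organic mix
Overall: Formula K 326/704 = 46.3%, the organic mix 309/797 = 38.8% → Formula K
The organic mix wins each soil group but Formula K wins overall — the comparison reverses. The organic mix's plots skew toward sandy soil, which has a lower base rate.

Yes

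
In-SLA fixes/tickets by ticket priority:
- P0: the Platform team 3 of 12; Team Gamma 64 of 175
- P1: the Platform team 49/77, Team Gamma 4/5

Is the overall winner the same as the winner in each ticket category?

P0: the Platform team 3/12 = 25.0%, Team Gamma 64/175 = 36.6% → Team Gamma
P1: the Platform team 49/77 = 63.6%, Team Gamma 4/5 = 80.0% → Team Gamma
Overall: the Platform team 52/89 = 58.4%, Team Gamma 68/180 = 37.8% → the Platform team
Team Gamma wins each ticket group but the Platform team wins overall — the comparison reverses. Team Gamma's tickets skew toward P0, which has a lower base rate.

No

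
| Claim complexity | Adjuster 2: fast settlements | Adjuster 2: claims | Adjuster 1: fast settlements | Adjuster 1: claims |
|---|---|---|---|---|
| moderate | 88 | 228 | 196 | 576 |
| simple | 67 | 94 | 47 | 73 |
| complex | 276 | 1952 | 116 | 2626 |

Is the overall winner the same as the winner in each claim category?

Moderate: Adjuster 2 88/228 = 38.6%, Adjuster 1 196/576 = 34.0% → Adjuster 2
Simple: Adjuster 2 67/94 = 71.3%, Adjuster 1 47/73 = 64.4% → Adjuster 2
Complex: Adjuster 2 276/1952 = 14.1%, Adjuster 1 116/2626 = 4.4% → Adjuster 2
Overall: Adjuster 2 431/2274 = 19.0%, Adjuster 1 359/3275 = 11.0% → Adjuster 2
Adjuster 2 wins overall and in every claim group — no reversal.

Yes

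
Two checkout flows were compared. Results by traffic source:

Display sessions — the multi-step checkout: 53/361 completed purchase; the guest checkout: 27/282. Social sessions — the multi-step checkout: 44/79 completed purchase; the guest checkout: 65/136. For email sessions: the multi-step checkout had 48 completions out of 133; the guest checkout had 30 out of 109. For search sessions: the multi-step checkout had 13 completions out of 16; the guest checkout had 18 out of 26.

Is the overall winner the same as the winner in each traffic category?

Yes

Display: the multi-step checkout 53/361 = 14.7%, the guest checkout 27/282 = 9.6% → the multi-step checkout
Social: the multi-step checkout 44/79 = 55.7%, the guest checkout 65/136 = 47.8% → the multi-step checkout
Email: the multi-step checkout 48/133 = 36.1%, the guest checkout 30/109 = 27.5% → the multi-step checkout
Search: the multi-step checkout 13/16 = 81.2%, the guest checkout 18/26 = 69.2% → the multi-step checkout
Overall: the multi-step checkout 158/589 = 26.8%, the guest checkout 140/553 = 25.3% → the multi-step checkout
The multi-step checkout wins overall and in every traffic group — no reversal.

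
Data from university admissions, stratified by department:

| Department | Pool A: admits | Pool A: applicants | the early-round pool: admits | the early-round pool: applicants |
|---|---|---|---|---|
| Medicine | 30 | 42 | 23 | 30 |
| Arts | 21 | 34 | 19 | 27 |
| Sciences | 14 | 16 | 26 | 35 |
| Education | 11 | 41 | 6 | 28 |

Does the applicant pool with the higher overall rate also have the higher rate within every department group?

Medicine: Pool A 30/42 = 71.4%, the early-round pool 23/30 = 76.7% → the early-round pool
Arts: Pool A 21/34 = 61.8%, the early-round pool 19/27 = 70.4% → the early-round pool
Sciences: Pool A 14/16 = 87.5%, the early-round pool 26/35 = 74.3% → Pool A
Education: Pool A 11/41 = 26.8%, the early-round pool 6/28 = 21.4% → Pool A
Overall: Pool A 76/133 = 57.1%, the early-round pool 74/120 = 61.7% → the early-round pool
Neither sweeps: Pool A wins 2 of 4 groups, the early-round pool wins 2. The early-round pool wins overall but not every group — no Simpson reversal.

No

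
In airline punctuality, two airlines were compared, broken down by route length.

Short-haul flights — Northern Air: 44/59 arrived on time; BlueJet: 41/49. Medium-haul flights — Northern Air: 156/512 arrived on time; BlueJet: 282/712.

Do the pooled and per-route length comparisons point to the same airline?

Yes

Short-haul: Northern Air 44/59 = 74.6%, BlueJet 41/49 = 83.7% → BlueJet
Medium-haul: Northern Air 156/512 = 30.5%, BlueJet 282/712 = 39.6% → BlueJet
Overall: Northern Air 200/571 = 35.0%, BlueJet 323/761 = 42.4% → BlueJet
BlueJet wins overall and in every route group — no reversal.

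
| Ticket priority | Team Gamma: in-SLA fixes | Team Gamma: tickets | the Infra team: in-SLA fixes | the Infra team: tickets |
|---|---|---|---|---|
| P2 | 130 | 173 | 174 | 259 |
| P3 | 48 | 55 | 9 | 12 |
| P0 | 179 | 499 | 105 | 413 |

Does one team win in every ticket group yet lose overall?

No

P2: Team Gamma 130/173 = 75.1%, the Infra team 174/259 = 67.2% → Team Gamma
P3: Team Gamma 48/55 = 87.3%, the Infra team 9/12 = 75.0% → Team Gamma
P0: Team Gamma 179/499 = 35.9%, the Infra team 105/413 = 25.4% → Team Gamma
Overall: Team Gamma 357/727 = 49.1%, the Infra team 288/684 = 42.1% → Team Gamma
Team Gamma wins overall and in every ticket group — no reversal.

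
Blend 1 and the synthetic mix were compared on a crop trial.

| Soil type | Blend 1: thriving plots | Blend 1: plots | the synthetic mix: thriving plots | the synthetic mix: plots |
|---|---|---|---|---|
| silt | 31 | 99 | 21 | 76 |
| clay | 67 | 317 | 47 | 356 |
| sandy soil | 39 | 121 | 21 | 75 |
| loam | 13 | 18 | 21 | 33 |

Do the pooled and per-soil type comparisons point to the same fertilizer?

Silt: Blend 1 31/99 = 31.3%, the synthetic mix 21/76 = 27.6% → Blend 1
Clay: Blend 1 67/317 = 21.1%, the synthetic mix 47/356 = 13.2% → Blend 1
Sandy soil: Blend 1 39/121 = 32.2%, the synthetic mix 21/75 = 28.0% → Blend 1
Loam: Blend 1 13/18 = 72.2%, the synthetic mix 21/33 = 63.6% → Blend 1
Overall: Blend 1 150/555 = 27.0%, the synthetic mix 110/540 = 20.4% → Blend 1
Blend 1 wins overall and in every soil group — no reversal.

Yes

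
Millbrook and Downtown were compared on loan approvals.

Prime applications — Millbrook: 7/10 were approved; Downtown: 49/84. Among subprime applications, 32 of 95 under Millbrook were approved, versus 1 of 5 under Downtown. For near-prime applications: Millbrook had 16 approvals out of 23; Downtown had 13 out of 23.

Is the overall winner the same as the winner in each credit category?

No

Prime: Millbrook 7/10 = 70.0%, Downtown 49/84 = 58.3% → Millbrook
Subprime: Millbrook 32/95 = 33.7%, Downtown 1/5 = 20.0% → Millbrook
Near-prime: Millbrook 16/23 = 69.6%, Downtown 13/23 = 56.5% → Millbrook
Overall: Millbrook 55/128 = 43.0%, Downtown 63/112 = 56.2% → Downtown
Millbrook wins each credit group but Downtown wins overall — the comparison reverses. Millbrook's applications skew toward subprime, which has a lower base rate.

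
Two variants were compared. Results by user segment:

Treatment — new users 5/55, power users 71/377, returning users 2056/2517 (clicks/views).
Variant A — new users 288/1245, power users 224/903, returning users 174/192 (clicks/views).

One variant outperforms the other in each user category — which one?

New users: Treatment 5/55 = 9.1%, Variant A 288/1245 = 23.1% → Variant A
Power users: Treatment 71/377 = 18.8%, Variant A 224/903 = 24.8% → Variant A
Returning users: Treatment 2056/2517 = 81.7%, Variant A 174/192 = 90.6% → Variant A
Variant A has the higher rate in all 3 groups.

Variant A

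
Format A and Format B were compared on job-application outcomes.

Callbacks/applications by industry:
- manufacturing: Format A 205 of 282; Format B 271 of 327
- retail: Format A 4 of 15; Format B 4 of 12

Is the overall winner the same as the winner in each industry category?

Manufacturing: Format A 205/282 = 72.7%, Format B 271/327 = 82.9% → Format B
Retail: Format A 4/15 = 26.7%, Format B 4/12 = 33.3% → Format B
Overall: Format A 209/297 = 70.4%, Format B 275/339 = 81.1% → Format B
Format B wins overall and in every industry group — no reversal.

Yes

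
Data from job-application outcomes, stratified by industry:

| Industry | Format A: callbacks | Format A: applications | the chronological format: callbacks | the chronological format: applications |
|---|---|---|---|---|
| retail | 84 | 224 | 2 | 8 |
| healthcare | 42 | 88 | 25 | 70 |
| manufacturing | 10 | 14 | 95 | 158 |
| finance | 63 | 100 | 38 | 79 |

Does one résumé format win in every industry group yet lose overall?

Retail: Format A 84/224 = 37.5%, the chronological format 2/8 = 25.0% → Format A
Healthcare: Format A 42/88 = 47.7%, the chronological format 25/70 = 35.7% → Format A
Manufacturing: Format A 10/14 = 71.4%, the chronological format 95/158 = 60.1% → Format A
Finance: Format A 63/100 = 63.0%, the chronological format 38/79 = 48.1% → Format A
Overall: Format A 199/426 = 46.7%, the chronological format 160/315 = 50.8% → the chronological format
Format A wins each industry group but the chronological format wins overall — the comparison reverses. Format A's applications skew toward retail, which has a lower base rate.

Yes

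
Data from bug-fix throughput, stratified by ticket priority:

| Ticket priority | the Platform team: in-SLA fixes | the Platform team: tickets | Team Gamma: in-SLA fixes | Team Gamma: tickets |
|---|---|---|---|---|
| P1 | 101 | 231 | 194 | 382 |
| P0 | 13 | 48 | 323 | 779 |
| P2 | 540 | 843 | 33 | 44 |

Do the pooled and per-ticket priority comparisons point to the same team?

P1: the Platform team 101/231 = 43.7%, Team Gamma 194/382 = 50.8% → Team Gamma
P0: the Platform team 13/48 = 27.1%, Team Gamma 323/779 = 41.5% → Team Gamma
P2: the Platform team 540/843 = 64.1%, Team Gamma 33/44 = 75.0% → Team Gamma
Overall: the Platform team 654/1122 = 58.3%, Team Gamma 550/1205 = 45.6% → the Platform team
Team Gamma wins each ticket group but the Platform team wins overall — the comparison reverses. Team Gamma's tickets skew toward P0, which has a lower base rate.

No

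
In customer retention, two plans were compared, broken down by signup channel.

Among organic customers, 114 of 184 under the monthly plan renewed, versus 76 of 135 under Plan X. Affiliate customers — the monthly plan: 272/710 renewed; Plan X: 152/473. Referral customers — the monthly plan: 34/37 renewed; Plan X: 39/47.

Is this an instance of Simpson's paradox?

Organic: the monthly plan 114/184 = 62.0%, Plan X 76/135 = 56.3% → the monthly plan
Affiliate: the monthly plan 272/710 = 38.3%, Plan X 152/473 = 32.1% → the monthly plan
Referral: the monthly plan 34/37 = 91.9%, Plan X 39/47 = 83.0% → the monthly plan
Overall: the monthly plan 420/931 = 45.1%, Plan X 267/655 = 40.8% → the monthly plan
The monthly plan wins overall and in every signup group — no reversal.

No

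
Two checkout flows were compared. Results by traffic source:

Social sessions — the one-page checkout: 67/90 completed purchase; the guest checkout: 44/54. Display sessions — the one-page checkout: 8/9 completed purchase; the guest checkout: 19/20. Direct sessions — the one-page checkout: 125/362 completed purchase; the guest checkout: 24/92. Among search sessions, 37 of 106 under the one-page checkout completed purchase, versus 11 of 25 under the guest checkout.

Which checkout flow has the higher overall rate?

the guest checkout

Social: the one-page checkout 67/90 = 74.4%, the guest checkout 44/54 = 81.5% → the guest checkout
Display: the one-page checkout 8/9 = 88.9%, the guest checkout 19/20 = 95.0% → the guest checkout
Direct: the one-page checkout 125/362 = 34.5%, the guest checkout 24/92 = 26.1% → the one-page checkout
Search: the one-page checkout 37/106 = 34.9%, the guest checkout 11/25 = 44.0% → the guest checkout
Overall: the one-page checkout 237/567 = 41.8%, the guest checkout 98/191 = 51.3% → the guest checkout
(Neither sweeps every traffic group, but the guest checkout has the higher pooled rate.)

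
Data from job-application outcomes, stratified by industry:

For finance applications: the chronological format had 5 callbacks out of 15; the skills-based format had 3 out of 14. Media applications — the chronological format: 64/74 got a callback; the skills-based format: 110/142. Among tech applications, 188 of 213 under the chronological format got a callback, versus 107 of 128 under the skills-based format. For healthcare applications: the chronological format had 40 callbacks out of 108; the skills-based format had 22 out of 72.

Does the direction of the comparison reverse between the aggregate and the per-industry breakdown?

No

Finance: the chronological format 5/15 = 33.3%, the skills-based format 3/14 = 21.4% → the chronological format
Media: the chronological format 64/74 = 86.5%, the skills-based format 110/142 = 77.5% → the chronological format
Tech: the chronological format 188/213 = 88.3%, the skills-based format 107/128 = 83.6% → the chronological format
Healthcare: the chronological format 40/108 = 37.0%, the skills-based format 22/72 = 30.6% → the chronological format
Overall: the chronological format 297/410 = 72.4%, the skills-based format 242/356 = 68.0% → the chronological format
The chronological format wins overall and in every industry group — no reversal.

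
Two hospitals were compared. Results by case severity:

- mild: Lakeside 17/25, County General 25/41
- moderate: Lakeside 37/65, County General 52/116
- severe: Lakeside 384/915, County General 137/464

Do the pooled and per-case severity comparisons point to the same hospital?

Yes

Mild: Lakeside 17/25 = 68.0%, County General 25/41 = 61.0% → Lakeside
Moderate: Lakeside 37/65 = 56.9%, County General 52/116 = 44.8% → Lakeside
Severe: Lakeside 384/915 = 42.0%, County General 137/464 = 29.5% → Lakeside
Overall: Lakeside 438/1005 = 43.6%, County General 214/621 = 34.5% → Lakeside
Lakeside wins overall and in every case group — no reversal.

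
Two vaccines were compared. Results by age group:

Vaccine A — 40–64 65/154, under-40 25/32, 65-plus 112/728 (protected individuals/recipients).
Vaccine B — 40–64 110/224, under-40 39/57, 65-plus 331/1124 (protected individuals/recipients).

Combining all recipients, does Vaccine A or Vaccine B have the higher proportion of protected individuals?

Vaccine B

40–64: Vaccine A 65/154 = 42.2%, Vaccine B 110/224 = 49.1% → Vaccine B
Under-40: Vaccine A 25/32 = 78.1%, Vaccine B 39/57 = 68.4% → Vaccine A
65-plus: Vaccine A 112/728 = 15.4%, Vaccine B 331/1124 = 29.4% → Vaccine B
Overall: Vaccine A 202/914 = 22.1%, Vaccine B 480/1405 = 34.2% → Vaccine B
(Neither sweeps every age group, but Vaccine B has the higher pooled rate.)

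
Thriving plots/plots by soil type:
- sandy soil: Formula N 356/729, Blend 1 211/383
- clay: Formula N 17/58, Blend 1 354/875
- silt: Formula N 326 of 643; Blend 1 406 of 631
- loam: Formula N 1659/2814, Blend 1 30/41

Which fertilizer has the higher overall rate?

Formula N

Sandy soil: Formula N 356/729 = 48.8%, Blend 1 211/383 = 55.1% → Blend 1
Clay: Formula N 17/58 = 29.3%, Blend 1 354/875 = 40.5% → Blend 1
Silt: Formula N 326/643 = 50.7%, Blend 1 406/631 = 64.3% → Blend 1
Loam: Formula N 1659/2814 = 59.0%, Blend 1 30/41 = 73.2% → Blend 1
Overall: Formula N 2358/4244 = 55.6%, Blend 1 1001/1930 = 51.9% → Formula N
(Blend 1 wins every soil group but Formula N wins overall — Blend 1's plots skew toward the low-rate clay group.)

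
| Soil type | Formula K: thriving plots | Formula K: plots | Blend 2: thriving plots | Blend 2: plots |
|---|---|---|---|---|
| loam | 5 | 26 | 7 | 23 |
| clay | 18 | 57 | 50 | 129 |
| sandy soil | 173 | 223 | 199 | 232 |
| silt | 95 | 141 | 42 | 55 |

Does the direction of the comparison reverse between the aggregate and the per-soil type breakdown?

No

Loam: Formula K 5/26 = 19.2%, Blend 2 7/23 = 30.4% → Blend 2
Clay: Formula K 18/57 = 31.6%, Blend 2 50/129 = 38.8% → Blend 2
Sandy soil: Formula K 173/223 = 77.6%, Blend 2 199/232 = 85.8% → Blend 2
Silt: Formula K 95/141 = 67.4%, Blend 2 42/55 = 76.4% → Blend 2
Overall: Formula K 291/447 = 65.1%, Blend 2 298/439 = 67.9% → Blend 2
Blend 2 wins overall and in every soil group — no reversal.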